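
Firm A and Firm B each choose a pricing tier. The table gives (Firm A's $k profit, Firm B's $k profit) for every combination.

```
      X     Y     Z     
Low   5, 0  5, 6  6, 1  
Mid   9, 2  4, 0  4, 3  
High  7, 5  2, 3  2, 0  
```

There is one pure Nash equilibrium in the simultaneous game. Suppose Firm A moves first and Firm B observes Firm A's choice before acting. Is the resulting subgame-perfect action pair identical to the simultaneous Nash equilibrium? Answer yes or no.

Solve by backward induction (Firm A leads).
- Low: BR = Y, leader payoff 5.
- Mid: BR = Z, leader payoff 4.
- High: BR = X, leader payoff 7.
Maximizing over 5, 4, 7, Firm A chooses High. Subgame-perfect outcome: (High, X) with payoffs (7, 5).
Under simultaneous play:
Firm A's best replies: X→Mid; Y→Low; Z→Low.
Firm B's best replies: Low→Y; Mid→Z; High→X.
The unique mutual best reply is (Low, Y), giving (5, 6).
Sequential outcome (High, X) differs from the Nash profile (Low, Y).

no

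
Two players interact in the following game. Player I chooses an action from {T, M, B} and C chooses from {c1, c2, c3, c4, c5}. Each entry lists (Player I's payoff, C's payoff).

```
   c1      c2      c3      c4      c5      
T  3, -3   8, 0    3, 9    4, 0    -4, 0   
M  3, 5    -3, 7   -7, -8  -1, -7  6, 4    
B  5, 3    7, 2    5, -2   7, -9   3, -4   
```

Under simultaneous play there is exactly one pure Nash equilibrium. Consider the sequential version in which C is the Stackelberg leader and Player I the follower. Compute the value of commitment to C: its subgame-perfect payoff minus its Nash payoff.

Work backward from Player I's decision.
- c1: Player I compares 3, 3, 5 and picks B; C would get 3.
- c2: Player I compares 8, -3, 7 and picks T; C would get 0.
- c3: Player I compares 3, -7, 5 and picks B; C would get -2.
- c4: Player I compares 4, -1, 7 and picks B; C would get -9.
- c5: Player I compares -4, 6, 3 and picks M; C would get 4.
Maximizing over 3, 0, -2, -9, 4, C chooses c5. Subgame-perfect outcome: (M, c5) with payoffs (6, 4).
Now find the simultaneous Nash equilibrium.
Player I's best replies: c1→B; c2→T; c3→B; c4→B; c5→M.
C's best replies: T→c3; M→c2; B→c1.
Only (B, c1) has each player best-responding; Nash payoffs (5, 3).
C's commitment gain: 4 − 3 = 1.

1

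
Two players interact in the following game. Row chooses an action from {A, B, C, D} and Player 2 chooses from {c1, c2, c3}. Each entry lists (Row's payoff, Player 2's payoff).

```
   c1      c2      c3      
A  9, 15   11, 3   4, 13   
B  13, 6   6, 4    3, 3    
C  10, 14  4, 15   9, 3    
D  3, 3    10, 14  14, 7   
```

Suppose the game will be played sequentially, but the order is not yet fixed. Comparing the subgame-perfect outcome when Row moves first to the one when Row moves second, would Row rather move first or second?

If Row leads: Player 2's best replies are A→c1, B→c1, C→c2, D→c2; Row's induced payoffs 9, 13, 4, 10; outcome (B, c1), payoffs (13, 6).
If Player 2 leads: Row's best replies are c1→B, c2→A, c3→D; Player 2's induced payoffs 6, 3, 7; outcome (D, c3), payoffs (14, 7).
Row gets 13 moving first and 14 moving second, so Row prefers to move second.

second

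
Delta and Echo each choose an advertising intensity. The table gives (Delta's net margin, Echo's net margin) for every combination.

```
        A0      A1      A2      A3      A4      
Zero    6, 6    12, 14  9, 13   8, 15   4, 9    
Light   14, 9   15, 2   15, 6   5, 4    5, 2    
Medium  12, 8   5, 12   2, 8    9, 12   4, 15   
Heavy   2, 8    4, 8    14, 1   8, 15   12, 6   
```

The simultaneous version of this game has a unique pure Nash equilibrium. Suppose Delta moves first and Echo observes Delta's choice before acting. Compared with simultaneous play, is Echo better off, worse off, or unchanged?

unchanged

Solve by backward induction (Delta leads).
- Zero: BR = A3, leader payoff 8.
- Light: BR = A0, leader payoff 14.
- Medium: BR = A4, leader payoff 4.
- Heavy: BR = A3, leader payoff 8.
Among 8, 14, 4, 8, the best is 14 at Light. Subgame-perfect outcome: (Light, A0) with payoffs (14, 9).
For the simultaneous game, intersect best replies.
Delta's best replies: A0→Light; A1→Light; A2→Light; A3→Medium; A4→Heavy.
Echo's best replies: Zero→A3; Light→A0; Medium→A4; Heavy→A3.
The unique mutual best reply is (Light, A0), giving (14, 9).
Echo earns 9 sequentially versus 9 at the Nash outcome: unchanged.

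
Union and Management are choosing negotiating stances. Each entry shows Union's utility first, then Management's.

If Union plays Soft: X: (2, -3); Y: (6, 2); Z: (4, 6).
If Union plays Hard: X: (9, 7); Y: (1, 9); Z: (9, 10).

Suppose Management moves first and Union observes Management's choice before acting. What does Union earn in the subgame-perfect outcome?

9

Solve by backward induction (Management leads).
- X: BR = Hard, leader payoff 7.
- Y: BR = Soft, leader payoff 2.
- Z: BR = Hard, leader payoff 10.
Among 7, 2, 10, the best is 10 at Z. Subgame-perfect outcome: (Hard, Z) with payoffs (9, 10).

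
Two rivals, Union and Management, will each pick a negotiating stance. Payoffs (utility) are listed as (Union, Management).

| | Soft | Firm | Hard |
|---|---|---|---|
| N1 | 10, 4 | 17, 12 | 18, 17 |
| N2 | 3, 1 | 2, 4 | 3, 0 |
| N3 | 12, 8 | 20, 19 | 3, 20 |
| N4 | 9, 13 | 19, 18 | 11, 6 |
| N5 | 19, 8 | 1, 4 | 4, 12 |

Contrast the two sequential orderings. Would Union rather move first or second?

second

If Union leads: Management's best replies are N1→Hard, N2→Firm, N3→Hard, N4→Firm, N5→Hard; Union's induced payoffs 18, 2, 3, 19, 4; outcome (N4, Firm), payoffs (19, 18).
If Management leads: Union's best replies are Soft→N5, Firm→N3, Hard→N1; Management's induced payoffs 8, 19, 17; outcome (N3, Firm), payoffs (20, 19).
Union gets 19 moving first and 20 moving second, so Union prefers to move second.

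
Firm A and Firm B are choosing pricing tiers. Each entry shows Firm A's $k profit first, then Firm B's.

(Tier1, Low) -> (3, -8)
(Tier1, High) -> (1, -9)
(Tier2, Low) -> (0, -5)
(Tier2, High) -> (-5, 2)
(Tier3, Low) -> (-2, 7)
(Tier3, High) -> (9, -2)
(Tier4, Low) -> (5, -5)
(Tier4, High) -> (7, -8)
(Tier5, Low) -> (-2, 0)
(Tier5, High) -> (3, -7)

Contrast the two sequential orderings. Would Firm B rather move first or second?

first

If Firm A leads: Firm B's best replies are Tier1→Low, Tier2→High, Tier3→Low, Tier4→Low, Tier5→Low; Firm A's induced payoffs 3, -5, -2, 5, -2; outcome (Tier4, Low), payoffs (5, -5).
If Firm B leads: Firm A's best replies are Low→Tier4, High→Tier3; Firm B's induced payoffs -5, -2; outcome (Tier3, High), payoffs (9, -2).
Firm B gets -2 moving first and -5 moving second, so Firm B prefers to move first.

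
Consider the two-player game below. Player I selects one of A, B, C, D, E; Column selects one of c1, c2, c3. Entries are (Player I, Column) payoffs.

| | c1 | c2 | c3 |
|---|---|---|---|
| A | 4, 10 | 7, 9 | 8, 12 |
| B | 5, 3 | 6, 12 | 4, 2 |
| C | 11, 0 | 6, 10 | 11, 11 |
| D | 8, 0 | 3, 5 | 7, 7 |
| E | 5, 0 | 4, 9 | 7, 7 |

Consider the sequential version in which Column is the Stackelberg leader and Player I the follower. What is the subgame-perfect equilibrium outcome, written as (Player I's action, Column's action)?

Backward induction with Column moving first.
- c1: Player I compares 4, 5, 11, 8, 5 and picks C; Column would get 0.
- c2: Player I compares 7, 6, 6, 3, 4 and picks A; Column would get 9.
- c3: Player I compares 8, 4, 11, 7, 7 and picks C; Column would get 11.
Column's induced payoffs are 0, 9, 11, so Column commits to c3. Subgame-perfect outcome: (C, c3) with payoffs (11, 11).

(C, c3)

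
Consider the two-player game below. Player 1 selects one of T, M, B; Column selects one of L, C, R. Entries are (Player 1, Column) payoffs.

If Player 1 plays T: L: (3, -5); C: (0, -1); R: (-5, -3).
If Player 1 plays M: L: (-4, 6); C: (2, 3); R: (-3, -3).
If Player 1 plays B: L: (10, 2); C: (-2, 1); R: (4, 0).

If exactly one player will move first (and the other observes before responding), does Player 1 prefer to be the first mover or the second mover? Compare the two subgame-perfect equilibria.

If Player 1 leads: Column's best replies are T→C, M→L, B→L; Player 1's induced payoffs 0, -4, 10; outcome (B, L), payoffs (10, 2).
If Column leads: Player 1's best replies are L→B, C→M, R→B; Column's induced payoffs 2, 3, 0; outcome (M, C), payoffs (2, 3).
Player 1 gets 10 moving first and 2 moving second, so Player 1 prefers to move first.

first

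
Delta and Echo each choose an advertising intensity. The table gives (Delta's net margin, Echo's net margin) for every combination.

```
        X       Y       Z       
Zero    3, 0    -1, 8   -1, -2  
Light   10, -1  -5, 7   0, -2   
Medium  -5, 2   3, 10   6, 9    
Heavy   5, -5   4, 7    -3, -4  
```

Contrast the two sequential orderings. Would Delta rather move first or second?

If Delta leads: Echo's best replies are Zero→Y, Light→Y, Medium→Y, Heavy→Y; Delta's induced payoffs -1, -5, 3, 4; outcome (Heavy, Y), payoffs (4, 7).
If Echo leads: Delta's best replies are X→Light, Y→Heavy, Z→Medium; Echo's induced payoffs -1, 7, 9; outcome (Medium, Z), payoffs (6, 9).
Delta gets 4 moving first and 6 moving second, so Delta prefers to move second.

second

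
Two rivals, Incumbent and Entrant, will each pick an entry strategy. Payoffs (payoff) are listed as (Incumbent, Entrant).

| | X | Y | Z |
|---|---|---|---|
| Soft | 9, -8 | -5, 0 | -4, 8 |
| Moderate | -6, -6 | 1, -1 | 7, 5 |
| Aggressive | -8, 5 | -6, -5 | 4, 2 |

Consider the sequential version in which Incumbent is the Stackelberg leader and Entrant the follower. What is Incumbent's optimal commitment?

Moderate

Solve by backward induction (Incumbent leads).
- Soft: BR = Z, leader payoff -4.
- Moderate: BR = Z, leader payoff 7.
- Aggressive: BR = X, leader payoff -8.
Maximizing over -4, 7, -8, Incumbent chooses Moderate. Subgame-perfect outcome: (Moderate, Z) with payoffs (7, 5).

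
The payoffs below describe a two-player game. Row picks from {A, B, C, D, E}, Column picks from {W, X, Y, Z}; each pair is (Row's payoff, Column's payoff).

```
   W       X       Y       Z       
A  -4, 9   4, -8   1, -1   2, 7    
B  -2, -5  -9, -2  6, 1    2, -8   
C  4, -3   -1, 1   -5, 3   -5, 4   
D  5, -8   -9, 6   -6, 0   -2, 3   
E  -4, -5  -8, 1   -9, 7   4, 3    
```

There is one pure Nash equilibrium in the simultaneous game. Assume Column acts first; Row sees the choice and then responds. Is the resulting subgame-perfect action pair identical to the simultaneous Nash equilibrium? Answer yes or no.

no

Backward induction with Column moving first.
- W → Row plays D (best of -4, -2, 4, 5, -4); Column gets -8.
- X → Row plays A (best of 4, -9, -1, -9, -8); Column gets -8.
- Y → Row plays B (best of 1, 6, -5, -6, -9); Column gets 1.
- Z → Row plays E (best of 2, 2, -5, -2, 4); Column gets 3.
Column's induced payoffs are -8, -8, 1, 3, so Column commits to Z. Subgame-perfect outcome: (E, Z) with payoffs (4, 3).
Now find the simultaneous Nash equilibrium.
Row's best replies: W→D; X→A; Y→B; Z→E.
Column's best replies: A→W; B→Y; C→Z; D→X; E→Y.
The unique mutual best reply is (B, Y), giving (6, 1).
Sequential outcome (E, Z) differs from the Nash profile (B, Y).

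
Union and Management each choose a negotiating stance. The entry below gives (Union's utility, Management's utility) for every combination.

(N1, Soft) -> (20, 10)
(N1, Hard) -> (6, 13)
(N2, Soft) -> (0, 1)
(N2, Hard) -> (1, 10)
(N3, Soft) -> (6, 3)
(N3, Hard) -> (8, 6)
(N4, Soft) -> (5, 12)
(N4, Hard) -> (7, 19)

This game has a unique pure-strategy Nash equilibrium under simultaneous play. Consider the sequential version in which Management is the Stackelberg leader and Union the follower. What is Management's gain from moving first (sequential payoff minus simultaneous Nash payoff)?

4

Backward induction with Management moving first.
- Soft: BR = N1, leader payoff 10.
- Hard: BR = N3, leader payoff 6.
Among 10, 6, the best is 10 at Soft. Subgame-perfect outcome: (N1, Soft) with payoffs (20, 10).
Under simultaneous play:
Union's best replies: Soft→N1; Hard→N3.
Management's best replies: N1→Hard; N2→Hard; N3→Hard; N4→Hard.
The unique mutual best reply is (N3, Hard), giving (8, 6).
Management's commitment gain: 10 − 6 = 4.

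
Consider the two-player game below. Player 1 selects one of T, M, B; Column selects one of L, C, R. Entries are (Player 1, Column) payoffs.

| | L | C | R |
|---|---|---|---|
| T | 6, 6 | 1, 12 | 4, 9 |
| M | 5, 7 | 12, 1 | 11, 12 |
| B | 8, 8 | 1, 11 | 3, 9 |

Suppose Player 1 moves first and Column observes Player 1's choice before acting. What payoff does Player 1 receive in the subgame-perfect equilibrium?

11

Backward induction with Player 1 moving first.
- T: Column compares 6, 12, 9 and picks C; Player 1 would get 1.
- M: Column compares 7, 1, 12 and picks R; Player 1 would get 11.
- B: Column compares 8, 11, 9 and picks C; Player 1 would get 1.
Among 1, 11, 1, the best is 11 at M. Subgame-perfect outcome: (M, R) with payoffs (11, 12).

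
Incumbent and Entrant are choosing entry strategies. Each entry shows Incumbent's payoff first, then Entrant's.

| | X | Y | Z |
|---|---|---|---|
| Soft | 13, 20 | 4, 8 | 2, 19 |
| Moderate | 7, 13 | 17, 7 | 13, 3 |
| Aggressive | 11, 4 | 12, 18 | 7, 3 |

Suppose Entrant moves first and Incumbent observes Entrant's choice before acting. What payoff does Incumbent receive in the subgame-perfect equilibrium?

Work backward from Incumbent's decision.
- X: BR = Soft, leader payoff 20.
- Y: BR = Moderate, leader payoff 7.
- Z: BR = Moderate, leader payoff 3.
Among 20, 7, 3, the best is 20 at X. Subgame-perfect outcome: (Soft, X) with payoffs (13, 20).

13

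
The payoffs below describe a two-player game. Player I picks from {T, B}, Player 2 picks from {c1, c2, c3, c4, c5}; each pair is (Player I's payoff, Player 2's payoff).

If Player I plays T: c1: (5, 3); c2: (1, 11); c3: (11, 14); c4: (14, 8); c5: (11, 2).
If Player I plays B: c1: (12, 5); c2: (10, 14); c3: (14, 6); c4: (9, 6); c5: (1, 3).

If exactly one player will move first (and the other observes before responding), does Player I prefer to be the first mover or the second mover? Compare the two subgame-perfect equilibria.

first

If Player I leads: Player 2's best replies are T→c3, B→c2; Player I's induced payoffs 11, 10; outcome (T, c3), payoffs (11, 14).
If Player 2 leads: Player I's best replies are c1→B, c2→B, c3→B, c4→T, c5→T; Player 2's induced payoffs 5, 14, 6, 8, 2; outcome (B, c2), payoffs (10, 14).
Player I gets 11 moving first and 10 moving second, so Player I prefers to move first.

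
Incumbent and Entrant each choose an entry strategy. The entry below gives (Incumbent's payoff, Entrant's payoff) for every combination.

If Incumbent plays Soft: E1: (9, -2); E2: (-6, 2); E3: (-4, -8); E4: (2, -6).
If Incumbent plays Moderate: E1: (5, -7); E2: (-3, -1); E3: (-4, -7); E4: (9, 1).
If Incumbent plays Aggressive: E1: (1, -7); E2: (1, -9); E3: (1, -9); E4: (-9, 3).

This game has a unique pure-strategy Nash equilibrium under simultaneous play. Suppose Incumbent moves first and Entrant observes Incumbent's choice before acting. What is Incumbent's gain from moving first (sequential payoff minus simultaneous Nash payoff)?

0

Solve by backward induction (Incumbent leads).
- Soft: BR = E2, leader payoff -6.
- Moderate: BR = E4, leader payoff 9.
- Aggressive: BR = E4, leader payoff -9.
Incumbent's induced payoffs are -6, 9, -9, so Incumbent commits to Moderate. Subgame-perfect outcome: (Moderate, E4) with payoffs (9, 1).
For the simultaneous game, intersect best replies.
Incumbent's best replies: E1→Soft; E2→Aggressive; E3→Aggressive; E4→Moderate.
Entrant's best replies: Soft→E2; Moderate→E4; Aggressive→E4.
The unique mutual best reply is (Moderate, E4), giving (9, 1).
Incumbent's commitment gain: 9 − 9 = 0.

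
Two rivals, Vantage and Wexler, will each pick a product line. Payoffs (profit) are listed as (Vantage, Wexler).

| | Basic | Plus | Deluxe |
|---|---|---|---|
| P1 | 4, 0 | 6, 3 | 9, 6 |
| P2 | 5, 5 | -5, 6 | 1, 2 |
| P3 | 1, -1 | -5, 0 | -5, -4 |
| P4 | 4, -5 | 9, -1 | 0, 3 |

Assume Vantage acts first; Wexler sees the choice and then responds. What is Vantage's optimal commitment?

P1

Backward induction with Vantage moving first.
- P1: Wexler compares 0, 3, 6 and picks Deluxe; Vantage would get 9.
- P2: Wexler compares 5, 6, 2 and picks Plus; Vantage would get -5.
- P3: Wexler compares -1, 0, -4 and picks Plus; Vantage would get -5.
- P4: Wexler compares -5, -1, 3 and picks Deluxe; Vantage would get 0.
Vantage's induced payoffs are 9, -5, -5, 0, so Vantage commits to P1. Subgame-perfect outcome: (P1, Deluxe) with payoffs (9, 6).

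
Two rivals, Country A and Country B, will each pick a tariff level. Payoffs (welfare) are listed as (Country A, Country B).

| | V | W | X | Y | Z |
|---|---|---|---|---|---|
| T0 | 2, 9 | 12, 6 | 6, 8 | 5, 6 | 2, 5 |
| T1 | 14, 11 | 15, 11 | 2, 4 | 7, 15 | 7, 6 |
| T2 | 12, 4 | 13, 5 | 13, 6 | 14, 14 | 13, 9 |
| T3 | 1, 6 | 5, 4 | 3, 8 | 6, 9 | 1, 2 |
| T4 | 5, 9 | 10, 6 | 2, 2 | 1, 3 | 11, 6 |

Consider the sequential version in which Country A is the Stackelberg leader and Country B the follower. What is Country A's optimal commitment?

Backward induction with Country A moving first.
- T0 → Country B plays V (best of 9, 6, 8, 6, 5); Country A gets 2.
- T1 → Country B plays Y (best of 11, 11, 4, 15, 6); Country A gets 7.
- T2 → Country B plays Y (best of 4, 5, 6, 14, 9); Country A gets 14.
- T3 → Country B plays Y (best of 6, 4, 8, 9, 2); Country A gets 6.
- T4 → Country B plays V (best of 9, 6, 2, 3, 6); Country A gets 5.
Country A's induced payoffs are 2, 7, 14, 6, 5, so Country A commits to T2. Subgame-perfect outcome: (T2, Y) with payoffs (14, 14).

T2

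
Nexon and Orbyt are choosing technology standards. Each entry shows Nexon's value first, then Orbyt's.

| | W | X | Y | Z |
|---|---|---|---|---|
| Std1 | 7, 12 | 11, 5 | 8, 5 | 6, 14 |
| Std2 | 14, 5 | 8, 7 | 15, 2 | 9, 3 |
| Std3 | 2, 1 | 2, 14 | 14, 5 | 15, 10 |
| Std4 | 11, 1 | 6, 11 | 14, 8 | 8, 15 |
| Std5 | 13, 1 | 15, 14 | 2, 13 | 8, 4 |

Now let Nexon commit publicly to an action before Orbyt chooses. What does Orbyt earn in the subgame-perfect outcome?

Work backward from Orbyt's decision.
- Std1: Orbyt compares 12, 5, 5, 14 and picks Z; Nexon would get 6.
- Std2: Orbyt compares 5, 7, 2, 3 and picks X; Nexon would get 8.
- Std3: Orbyt compares 1, 14, 5, 10 and picks X; Nexon would get 2.
- Std4: Orbyt compares 1, 11, 8, 15 and picks Z; Nexon would get 8.
- Std5: Orbyt compares 1, 14, 13, 4 and picks X; Nexon would get 15.
Among 6, 8, 2, 8, 15, the best is 15 at Std5. Subgame-perfect outcome: (Std5, X) with payoffs (15, 14).

14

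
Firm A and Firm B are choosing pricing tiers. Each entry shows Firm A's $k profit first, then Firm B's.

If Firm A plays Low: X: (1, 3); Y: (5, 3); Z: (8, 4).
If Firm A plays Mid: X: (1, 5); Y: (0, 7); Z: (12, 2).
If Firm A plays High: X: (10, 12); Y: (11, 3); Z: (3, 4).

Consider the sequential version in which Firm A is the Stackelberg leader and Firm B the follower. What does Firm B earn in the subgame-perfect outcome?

12

Solve by backward induction (Firm A leads).
- Low: Firm B compares 3, 3, 4 and picks Z; Firm A would get 8.
- Mid: Firm B compares 5, 7, 2 and picks Y; Firm A would get 0.
- High: Firm B compares 12, 3, 4 and picks X; Firm A would get 10.
Maximizing over 8, 0, 10, Firm A chooses High. Subgame-perfect outcome: (High, X) with payoffs (10, 12).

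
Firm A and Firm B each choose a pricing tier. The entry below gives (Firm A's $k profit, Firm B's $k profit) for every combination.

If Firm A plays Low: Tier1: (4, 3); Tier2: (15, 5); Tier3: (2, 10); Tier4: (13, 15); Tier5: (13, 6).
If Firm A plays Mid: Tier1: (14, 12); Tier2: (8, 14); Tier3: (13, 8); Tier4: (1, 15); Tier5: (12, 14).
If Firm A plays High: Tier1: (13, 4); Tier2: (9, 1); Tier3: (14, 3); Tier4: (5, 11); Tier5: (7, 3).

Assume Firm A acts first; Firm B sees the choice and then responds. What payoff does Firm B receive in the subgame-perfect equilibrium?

15

Firm B best-responds to each possible Firm A move:
- Low → Firm B plays Tier4 (best of 3, 5, 10, 15, 6); Firm A gets 13.
- Mid → Firm B plays Tier4 (best of 12, 14, 8, 15, 14); Firm A gets 1.
- High → Firm B plays Tier4 (best of 4, 1, 3, 11, 3); Firm A gets 5.
Maximizing over 13, 1, 5, Firm A chooses Low. Subgame-perfect outcome: (Low, Tier4) with payoffs (13, 15).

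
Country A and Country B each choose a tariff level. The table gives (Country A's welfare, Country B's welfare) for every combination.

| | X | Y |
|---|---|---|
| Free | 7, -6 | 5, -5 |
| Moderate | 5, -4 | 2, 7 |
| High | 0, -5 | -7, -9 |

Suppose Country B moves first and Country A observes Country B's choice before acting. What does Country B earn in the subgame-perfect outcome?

Solve by backward induction (Country B leads).
- X → Country A plays Free (best of 7, 5, 0); Country B gets -6.
- Y → Country A plays Free (best of 5, 2, -7); Country B gets -5.
Maximizing over -6, -5, Country B chooses Y. Subgame-perfect outcome: (Free, Y) with payoffs (5, -5).

-5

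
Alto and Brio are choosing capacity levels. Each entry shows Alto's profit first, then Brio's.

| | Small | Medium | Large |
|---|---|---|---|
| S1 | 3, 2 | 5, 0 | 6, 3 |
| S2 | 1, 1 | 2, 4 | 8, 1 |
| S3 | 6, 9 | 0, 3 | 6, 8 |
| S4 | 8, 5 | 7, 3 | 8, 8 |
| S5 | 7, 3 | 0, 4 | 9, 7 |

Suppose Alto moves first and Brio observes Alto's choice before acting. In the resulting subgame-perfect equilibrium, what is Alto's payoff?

9

Work backward from Brio's decision.
- S1 → Brio plays Large (best of 2, 0, 3); Alto gets 6.
- S2 → Brio plays Medium (best of 1, 4, 1); Alto gets 2.
- S3 → Brio plays Small (best of 9, 3, 8); Alto gets 6.
- S4 → Brio plays Large (best of 5, 3, 8); Alto gets 8.
- S5 → Brio plays Large (best of 3, 4, 7); Alto gets 9.
Maximizing over 6, 2, 6, 8, 9, Alto chooses S5. Subgame-perfect outcome: (S5, Large) with payoffs (9, 7).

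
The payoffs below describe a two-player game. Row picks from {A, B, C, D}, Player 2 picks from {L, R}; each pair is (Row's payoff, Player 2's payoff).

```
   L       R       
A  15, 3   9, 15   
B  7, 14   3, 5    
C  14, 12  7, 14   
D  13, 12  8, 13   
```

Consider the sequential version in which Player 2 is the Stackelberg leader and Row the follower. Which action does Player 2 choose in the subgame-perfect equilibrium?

Solve by backward induction (Player 2 leads).
- L: Row compares 15, 7, 14, 13 and picks A; Player 2 would get 3.
- R: Row compares 9, 3, 7, 8 and picks A; Player 2 would get 15.
Among 3, 15, the best is 15 at R. Subgame-perfect outcome: (A, R) with payoffs (9, 15).

R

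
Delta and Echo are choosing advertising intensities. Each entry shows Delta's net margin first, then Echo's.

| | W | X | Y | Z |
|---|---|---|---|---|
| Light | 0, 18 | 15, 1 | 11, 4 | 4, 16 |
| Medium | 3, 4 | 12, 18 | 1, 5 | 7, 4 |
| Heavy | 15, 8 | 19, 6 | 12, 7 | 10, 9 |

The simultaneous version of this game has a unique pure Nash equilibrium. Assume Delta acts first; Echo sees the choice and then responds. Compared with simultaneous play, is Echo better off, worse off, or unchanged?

better off

Echo best-responds to each possible Delta move:
- Light: BR = W, leader payoff 0.
- Medium: BR = X, leader payoff 12.
- Heavy: BR = Z, leader payoff 10.
Among 0, 12, 10, the best is 12 at Medium. Subgame-perfect outcome: (Medium, X) with payoffs (12, 18).
For the simultaneous game, intersect best replies.
Delta's best replies: W→Heavy; X→Heavy; Y→Heavy; Z→Heavy.
Echo's best replies: Light→W; Medium→X; Heavy→Z.
Only (Heavy, Z) has each player best-responding; Nash payoffs (10, 9).
Echo earns 18 sequentially versus 9 at the Nash outcome: better off.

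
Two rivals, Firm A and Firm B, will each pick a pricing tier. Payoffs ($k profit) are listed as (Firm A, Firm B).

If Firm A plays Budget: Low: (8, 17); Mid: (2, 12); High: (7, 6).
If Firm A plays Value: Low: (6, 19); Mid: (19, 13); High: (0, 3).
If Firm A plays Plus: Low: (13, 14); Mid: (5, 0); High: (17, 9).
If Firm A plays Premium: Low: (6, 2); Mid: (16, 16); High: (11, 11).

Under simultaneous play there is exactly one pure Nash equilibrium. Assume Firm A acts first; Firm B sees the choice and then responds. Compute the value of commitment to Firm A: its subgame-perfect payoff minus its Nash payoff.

Firm B best-responds to each possible Firm A move:
- Budget: BR = Low, leader payoff 8.
- Value: BR = Low, leader payoff 6.
- Plus: BR = Low, leader payoff 13.
- Premium: BR = Mid, leader payoff 16.
Among 8, 6, 13, 16, the best is 16 at Premium. Subgame-perfect outcome: (Premium, Mid) with payoffs (16, 16).
For the simultaneous game, intersect best replies.
Firm A's best replies: Low→Plus; Mid→Value; High→Plus.
Firm B's best replies: Budget→Low; Value→Low; Plus→Low; Premium→Mid.
Only (Plus, Low) has each player best-responding; Nash payoffs (13, 14).
Firm A's commitment gain: 16 − 13 = 3.

3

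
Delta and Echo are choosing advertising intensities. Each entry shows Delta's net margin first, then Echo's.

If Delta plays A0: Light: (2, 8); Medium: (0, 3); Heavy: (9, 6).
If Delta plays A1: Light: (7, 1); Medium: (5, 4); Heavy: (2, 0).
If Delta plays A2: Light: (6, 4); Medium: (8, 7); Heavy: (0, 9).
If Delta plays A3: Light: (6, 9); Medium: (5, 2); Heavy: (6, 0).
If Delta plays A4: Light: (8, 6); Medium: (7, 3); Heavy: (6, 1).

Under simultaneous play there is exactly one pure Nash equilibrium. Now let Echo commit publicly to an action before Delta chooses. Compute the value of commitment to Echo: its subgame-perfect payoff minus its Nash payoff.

1

Solve by backward induction (Echo leads).
- Light: Delta compares 2, 7, 6, 6, 8 and picks A4; Echo would get 6.
- Medium: Delta compares 0, 5, 8, 5, 7 and picks A2; Echo would get 7.
- Heavy: Delta compares 9, 2, 0, 6, 6 and picks A0; Echo would get 6.
Among 6, 7, 6, the best is 7 at Medium. Subgame-perfect outcome: (A2, Medium) with payoffs (8, 7).
Now find the simultaneous Nash equilibrium.
Delta's best replies: Light→A4; Medium→A2; Heavy→A0.
Echo's best replies: A0→Light; A1→Medium; A2→Heavy; A3→Light; A4→Light.
Only (A4, Light) has each player best-responding; Nash payoffs (8, 6).
Echo's commitment gain: 7 − 6 = 1.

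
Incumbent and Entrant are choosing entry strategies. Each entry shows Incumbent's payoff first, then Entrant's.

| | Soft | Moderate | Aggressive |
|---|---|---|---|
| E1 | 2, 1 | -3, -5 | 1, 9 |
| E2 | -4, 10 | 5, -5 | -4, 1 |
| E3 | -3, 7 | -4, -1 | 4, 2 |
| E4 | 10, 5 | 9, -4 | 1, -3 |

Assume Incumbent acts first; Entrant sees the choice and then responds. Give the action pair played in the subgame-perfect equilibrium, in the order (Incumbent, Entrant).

(E4, Soft)

Entrant best-responds to each possible Incumbent move:
- E1: Entrant compares 1, -5, 9 and picks Aggressive; Incumbent would get 1.
- E2: Entrant compares 10, -5, 1 and picks Soft; Incumbent would get -4.
- E3: Entrant compares 7, -1, 2 and picks Soft; Incumbent would get -3.
- E4: Entrant compares 5, -4, -3 and picks Soft; Incumbent would get 10.
Among 1, -4, -3, 10, the best is 10 at E4. Subgame-perfect outcome: (E4, Soft) with payoffs (10, 5).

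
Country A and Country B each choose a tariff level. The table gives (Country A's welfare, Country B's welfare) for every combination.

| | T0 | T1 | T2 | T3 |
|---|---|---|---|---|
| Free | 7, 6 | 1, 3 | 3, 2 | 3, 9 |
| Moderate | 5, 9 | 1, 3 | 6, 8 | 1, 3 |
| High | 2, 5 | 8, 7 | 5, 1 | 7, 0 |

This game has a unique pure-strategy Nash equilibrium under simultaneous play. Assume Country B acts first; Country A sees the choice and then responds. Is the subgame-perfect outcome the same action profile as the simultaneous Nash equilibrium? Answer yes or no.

no

Backward induction with Country B moving first.
- T0: Country A compares 7, 5, 2 and picks Free; Country B would get 6.
- T1: Country A compares 1, 1, 8 and picks High; Country B would get 7.
- T2: Country A compares 3, 6, 5 and picks Moderate; Country B would get 8.
- T3: Country A compares 3, 1, 7 and picks High; Country B would get 0.
Maximizing over 6, 7, 8, 0, Country B chooses T2. Subgame-perfect outcome: (Moderate, T2) with payoffs (6, 8).
Now find the simultaneous Nash equilibrium.
Country A's best replies: T0→Free; T1→High; T2→Moderate; T3→High.
Country B's best replies: Free→T3; Moderate→T0; High→T1.
The unique mutual best reply is (High, T1), giving (8, 7).
Sequential outcome (Moderate, T2) differs from the Nash profile (High, T1).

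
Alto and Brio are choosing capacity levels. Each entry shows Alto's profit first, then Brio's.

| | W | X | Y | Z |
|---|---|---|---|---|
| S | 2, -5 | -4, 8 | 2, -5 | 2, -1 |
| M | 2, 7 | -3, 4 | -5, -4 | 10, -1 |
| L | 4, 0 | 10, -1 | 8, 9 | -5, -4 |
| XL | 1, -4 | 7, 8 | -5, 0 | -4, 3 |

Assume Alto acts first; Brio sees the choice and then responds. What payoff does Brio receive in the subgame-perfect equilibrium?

Work backward from Brio's decision.
- S: BR = X, leader payoff -4.
- M: BR = W, leader payoff 2.
- L: BR = Y, leader payoff 8.
- XL: BR = X, leader payoff 7.
Maximizing over -4, 2, 8, 7, Alto chooses L. Subgame-perfect outcome: (L, Y) with payoffs (8, 9).

9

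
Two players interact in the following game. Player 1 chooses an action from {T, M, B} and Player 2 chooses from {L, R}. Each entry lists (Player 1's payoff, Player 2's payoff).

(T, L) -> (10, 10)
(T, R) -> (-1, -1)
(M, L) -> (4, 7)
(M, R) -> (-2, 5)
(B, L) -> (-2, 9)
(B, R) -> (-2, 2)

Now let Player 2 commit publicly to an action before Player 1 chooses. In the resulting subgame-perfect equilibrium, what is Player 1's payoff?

10

Solve by backward induction (Player 2 leads).
- L → Player 1 plays T (best of 10, 4, -2); Player 2 gets 10.
- R → Player 1 plays T (best of -1, -2, -2); Player 2 gets -1.
Player 2's induced payoffs are 10, -1, so Player 2 commits to L. Subgame-perfect outcome: (T, L) with payoffs (10, 10).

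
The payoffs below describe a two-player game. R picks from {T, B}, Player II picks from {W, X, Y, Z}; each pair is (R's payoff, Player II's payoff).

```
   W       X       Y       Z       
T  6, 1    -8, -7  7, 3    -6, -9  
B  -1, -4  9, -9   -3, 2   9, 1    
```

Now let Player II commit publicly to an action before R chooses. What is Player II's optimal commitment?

Work backward from R's decision.
- W → R plays T (best of 6, -1); Player II gets 1.
- X → R plays B (best of -8, 9); Player II gets -9.
- Y → R plays T (best of 7, -3); Player II gets 3.
- Z → R plays B (best of -6, 9); Player II gets 1.
Player II's induced payoffs are 1, -9, 3, 1, so Player II commits to Y. Subgame-perfect outcome: (T, Y) with payoffs (7, 3).

Y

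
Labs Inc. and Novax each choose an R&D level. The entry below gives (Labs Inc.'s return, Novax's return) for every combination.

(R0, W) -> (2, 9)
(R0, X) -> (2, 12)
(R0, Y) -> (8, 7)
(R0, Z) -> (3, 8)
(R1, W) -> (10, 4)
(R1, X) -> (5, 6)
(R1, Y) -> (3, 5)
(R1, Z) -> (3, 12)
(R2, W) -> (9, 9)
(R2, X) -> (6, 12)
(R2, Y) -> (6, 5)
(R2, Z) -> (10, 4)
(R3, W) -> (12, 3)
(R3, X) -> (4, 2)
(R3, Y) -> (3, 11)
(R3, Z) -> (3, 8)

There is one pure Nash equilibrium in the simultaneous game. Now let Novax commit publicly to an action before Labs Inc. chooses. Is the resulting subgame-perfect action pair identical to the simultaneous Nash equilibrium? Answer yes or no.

yes

Backward induction with Novax moving first.
- W → Labs Inc. plays R3 (best of 2, 10, 9, 12); Novax gets 3.
- X → Labs Inc. plays R2 (best of 2, 5, 6, 4); Novax gets 12.
- Y → Labs Inc. plays R0 (best of 8, 3, 6, 3); Novax gets 7.
- Z → Labs Inc. plays R2 (best of 3, 3, 10, 3); Novax gets 4.
Among 3, 12, 7, 4, the best is 12 at X. Subgame-perfect outcome: (R2, X) with payoffs (6, 12).
For the simultaneous game, intersect best replies.
Labs Inc.'s best replies: W→R3; X→R2; Y→R0; Z→R2.
Novax's best replies: R0→X; R1→Z; R2→X; R3→Y.
The unique mutual best reply is (R2, X), giving (6, 12).
Sequential outcome (R2, X) coincides with the Nash profile (R2, X).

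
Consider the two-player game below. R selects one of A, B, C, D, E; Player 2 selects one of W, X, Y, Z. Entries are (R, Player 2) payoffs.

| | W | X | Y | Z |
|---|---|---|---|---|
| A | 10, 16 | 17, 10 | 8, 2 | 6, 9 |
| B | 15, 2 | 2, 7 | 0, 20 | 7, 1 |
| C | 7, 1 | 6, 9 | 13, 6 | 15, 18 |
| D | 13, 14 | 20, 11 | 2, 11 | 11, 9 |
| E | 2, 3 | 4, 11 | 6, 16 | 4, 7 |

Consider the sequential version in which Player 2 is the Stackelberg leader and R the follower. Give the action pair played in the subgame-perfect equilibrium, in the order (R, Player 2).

Solve by backward induction (Player 2 leads).
- W: R compares 10, 15, 7, 13, 2 and picks B; Player 2 would get 2.
- X: R compares 17, 2, 6, 20, 4 and picks D; Player 2 would get 11.
- Y: R compares 8, 0, 13, 2, 6 and picks C; Player 2 would get 6.
- Z: R compares 6, 7, 15, 11, 4 and picks C; Player 2 would get 18.
Among 2, 11, 6, 18, the best is 18 at Z. Subgame-perfect outcome: (C, Z) with payoffs (15, 18).

(C, Z)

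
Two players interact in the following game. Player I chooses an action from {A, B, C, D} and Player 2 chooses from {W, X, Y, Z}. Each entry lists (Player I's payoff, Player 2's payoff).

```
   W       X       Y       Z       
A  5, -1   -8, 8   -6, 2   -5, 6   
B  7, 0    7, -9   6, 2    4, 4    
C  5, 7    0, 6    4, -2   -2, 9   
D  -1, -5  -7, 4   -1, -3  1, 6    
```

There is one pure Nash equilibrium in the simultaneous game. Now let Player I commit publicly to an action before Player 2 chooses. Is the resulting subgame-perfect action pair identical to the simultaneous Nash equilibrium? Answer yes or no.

Backward induction with Player I moving first.
- A → Player 2 plays X (best of -1, 8, 2, 6); Player I gets -8.
- B → Player 2 plays Z (best of 0, -9, 2, 4); Player I gets 4.
- C → Player 2 plays Z (best of 7, 6, -2, 9); Player I gets -2.
- D → Player 2 plays Z (best of -5, 4, -3, 6); Player I gets 1.
Player I's induced payoffs are -8, 4, -2, 1, so Player I commits to B. Subgame-perfect outcome: (B, Z) with payoffs (4, 4).
Under simultaneous play:
Player I's best replies: W→B; X→B; Y→B; Z→B.
Player 2's best replies: A→X; B→Z; C→Z; D→Z.
The unique mutual best reply is (B, Z), giving (4, 4).
Sequential outcome (B, Z) coincides with the Nash profile (B, Z).

yes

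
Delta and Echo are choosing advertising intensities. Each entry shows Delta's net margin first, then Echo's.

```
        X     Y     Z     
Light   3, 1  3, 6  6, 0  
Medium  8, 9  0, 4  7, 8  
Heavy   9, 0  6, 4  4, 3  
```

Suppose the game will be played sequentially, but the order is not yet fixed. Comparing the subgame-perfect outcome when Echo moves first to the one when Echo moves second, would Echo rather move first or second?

If Delta leads: Echo's best replies are Light→Y, Medium→X, Heavy→Y; Delta's induced payoffs 3, 8, 6; outcome (Medium, X), payoffs (8, 9).
If Echo leads: Delta's best replies are X→Heavy, Y→Heavy, Z→Medium; Echo's induced payoffs 0, 4, 8; outcome (Medium, Z), payoffs (7, 8).
Echo gets 8 moving first and 9 moving second, so Echo prefers to move second.

second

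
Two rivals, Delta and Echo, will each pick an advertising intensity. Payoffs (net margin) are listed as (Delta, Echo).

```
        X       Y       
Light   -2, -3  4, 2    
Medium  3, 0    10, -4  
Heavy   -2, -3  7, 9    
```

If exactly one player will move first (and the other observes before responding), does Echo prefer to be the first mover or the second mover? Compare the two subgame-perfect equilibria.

second

If Delta leads: Echo's best replies are Light→Y, Medium→X, Heavy→Y; Delta's induced payoffs 4, 3, 7; outcome (Heavy, Y), payoffs (7, 9).
If Echo leads: Delta's best replies are X→Medium, Y→Medium; Echo's induced payoffs 0, -4; outcome (Medium, X), payoffs (3, 0).
Echo gets 0 moving first and 9 moving second, so Echo prefers to move second.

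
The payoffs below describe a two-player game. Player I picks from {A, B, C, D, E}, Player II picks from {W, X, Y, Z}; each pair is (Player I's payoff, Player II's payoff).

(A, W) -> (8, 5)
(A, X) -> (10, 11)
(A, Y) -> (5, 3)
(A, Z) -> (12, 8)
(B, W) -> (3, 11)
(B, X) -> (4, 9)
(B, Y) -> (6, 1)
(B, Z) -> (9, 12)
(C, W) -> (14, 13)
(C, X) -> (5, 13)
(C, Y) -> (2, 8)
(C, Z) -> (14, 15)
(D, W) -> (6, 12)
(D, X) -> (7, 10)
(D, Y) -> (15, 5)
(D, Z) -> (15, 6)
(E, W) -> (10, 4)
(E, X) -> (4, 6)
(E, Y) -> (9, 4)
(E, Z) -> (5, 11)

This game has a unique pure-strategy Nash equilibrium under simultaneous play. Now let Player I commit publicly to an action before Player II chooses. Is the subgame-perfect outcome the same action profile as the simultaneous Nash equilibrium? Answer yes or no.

no

Work backward from Player II's decision.
- A: BR = X, leader payoff 10.
- B: BR = Z, leader payoff 9.
- C: BR = Z, leader payoff 14.
- D: BR = W, leader payoff 6.
- E: BR = Z, leader payoff 5.
Maximizing over 10, 9, 14, 6, 5, Player I chooses C. Subgame-perfect outcome: (C, Z) with payoffs (14, 15).
Now find the simultaneous Nash equilibrium.
Player I's best replies: W→C; X→A; Y→D; Z→D.
Player II's best replies: A→X; B→Z; C→Z; D→W; E→Z.
The unique mutual best reply is (A, X), giving (10, 11).
Sequential outcome (C, Z) differs from the Nash profile (A, X).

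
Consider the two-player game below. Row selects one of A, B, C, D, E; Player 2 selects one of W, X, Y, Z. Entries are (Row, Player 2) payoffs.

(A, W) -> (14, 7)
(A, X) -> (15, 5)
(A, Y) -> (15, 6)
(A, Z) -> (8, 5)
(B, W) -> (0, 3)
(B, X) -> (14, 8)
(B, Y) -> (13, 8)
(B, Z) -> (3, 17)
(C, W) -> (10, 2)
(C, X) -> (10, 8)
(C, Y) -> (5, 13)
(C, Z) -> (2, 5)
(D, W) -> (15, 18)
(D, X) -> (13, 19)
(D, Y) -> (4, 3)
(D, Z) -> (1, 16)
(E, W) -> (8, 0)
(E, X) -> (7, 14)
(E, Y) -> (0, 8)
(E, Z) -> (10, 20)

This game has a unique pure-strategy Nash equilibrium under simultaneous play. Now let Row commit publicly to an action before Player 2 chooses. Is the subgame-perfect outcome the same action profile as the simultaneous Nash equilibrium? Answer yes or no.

Work backward from Player 2's decision.
- A: Player 2 compares 7, 5, 6, 5 and picks W; Row would get 14.
- B: Player 2 compares 3, 8, 8, 17 and picks Z; Row would get 3.
- C: Player 2 compares 2, 8, 13, 5 and picks Y; Row would get 5.
- D: Player 2 compares 18, 19, 3, 16 and picks X; Row would get 13.
- E: Player 2 compares 0, 14, 8, 20 and picks Z; Row would get 10.
Row's induced payoffs are 14, 3, 5, 13, 10, so Row commits to A. Subgame-perfect outcome: (A, W) with payoffs (14, 7).
Under simultaneous play:
Row's best replies: W→D; X→A; Y→A; Z→E.
Player 2's best replies: A→W; B→Z; C→Y; D→X; E→Z.
The unique mutual best reply is (E, Z), giving (10, 20).
Sequential outcome (A, W) differs from the Nash profile (E, Z).

no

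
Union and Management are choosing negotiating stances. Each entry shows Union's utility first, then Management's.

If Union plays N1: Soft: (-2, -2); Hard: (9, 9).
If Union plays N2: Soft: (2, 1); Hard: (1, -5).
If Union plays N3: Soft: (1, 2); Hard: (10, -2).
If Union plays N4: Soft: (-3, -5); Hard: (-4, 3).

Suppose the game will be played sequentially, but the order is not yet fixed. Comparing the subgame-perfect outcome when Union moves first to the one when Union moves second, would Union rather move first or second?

first

If Union leads: Management's best replies are N1→Hard, N2→Soft, N3→Soft, N4→Hard; Union's induced payoffs 9, 2, 1, -4; outcome (N1, Hard), payoffs (9, 9).
If Management leads: Union's best replies are Soft→N2, Hard→N3; Management's induced payoffs 1, -2; outcome (N2, Soft), payoffs (2, 1).
Union gets 9 moving first and 2 moving second, so Union prefers to move first.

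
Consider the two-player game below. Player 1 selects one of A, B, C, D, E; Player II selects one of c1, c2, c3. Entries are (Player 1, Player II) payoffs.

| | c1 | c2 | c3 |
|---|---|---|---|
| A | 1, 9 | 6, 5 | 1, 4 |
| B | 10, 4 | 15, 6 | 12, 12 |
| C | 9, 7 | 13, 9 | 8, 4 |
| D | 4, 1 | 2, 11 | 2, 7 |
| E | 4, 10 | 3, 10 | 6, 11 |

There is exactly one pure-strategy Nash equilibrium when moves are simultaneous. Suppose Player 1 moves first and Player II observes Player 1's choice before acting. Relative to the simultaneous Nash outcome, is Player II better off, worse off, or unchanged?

worse off

Player II best-responds to each possible Player 1 move:
- A: Player II compares 9, 5, 4 and picks c1; Player 1 would get 1.
- B: Player II compares 4, 6, 12 and picks c3; Player 1 would get 12.
- C: Player II compares 7, 9, 4 and picks c2; Player 1 would get 13.
- D: Player II compares 1, 11, 7 and picks c2; Player 1 would get 2.
- E: Player II compares 10, 10, 11 and picks c3; Player 1 would get 6.
Player 1's induced payoffs are 1, 12, 13, 2, 6, so Player 1 commits to C. Subgame-perfect outcome: (C, c2) with payoffs (13, 9).
Now find the simultaneous Nash equilibrium.
Player 1's best replies: c1→B; c2→B; c3→B.
Player II's best replies: A→c1; B→c3; C→c2; D→c2; E→c3.
The unique mutual best reply is (B, c3), giving (12, 12).
Player II earns 9 sequentially versus 12 at the Nash outcome: worse off.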